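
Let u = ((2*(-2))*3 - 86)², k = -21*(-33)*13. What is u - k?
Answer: 595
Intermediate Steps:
k = 9009 (k = 693*13 = 9009)
u = 9604 (u = (-4*3 - 86)² = (-12 - 86)² = (-98)² = 9604)
u - k = 9604 - 1*9009 = 9604 - 9009 = 595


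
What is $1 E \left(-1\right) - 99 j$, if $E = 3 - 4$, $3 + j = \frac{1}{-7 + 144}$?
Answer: $\frac{40727}{137} \approx 297.28$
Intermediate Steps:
$j = - \frac{410}{137}$ ($j = -3 + \frac{1}{-7 + 144} = -3 + \frac{1}{137} = - \frac{410}{137} \approx -2.9927$)
$E = -1$ ($E = 3 - 4 = -1$)
$1 E \left(-1\right) - 99 j = 1 \left(-1\right) \left(-1\right) - - \frac{40590}{137} = \left(-1\right) \left(-1\right) + \frac{40590}{137} = 1 + \frac{40590}{137} = \frac{40727}{137}$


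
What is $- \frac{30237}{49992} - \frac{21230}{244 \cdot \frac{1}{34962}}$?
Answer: $- \frac{3092186035979}{1016504} \approx -3.042 \cdot 10^{6}$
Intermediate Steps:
$- \frac{30237}{49992} - \frac{21230}{244 \cdot \frac{1}{34962}} = \left(-30237\right) \frac{1}{49992} - \frac{21230}{244 \cdot \frac{1}{34962}} = - \frac{10079}{16664} - \frac{21230}{\frac{122}{17481}} = - \frac{10079}{16664} - \frac{185560815}{61} = - \frac{3092186035979}{1016504}$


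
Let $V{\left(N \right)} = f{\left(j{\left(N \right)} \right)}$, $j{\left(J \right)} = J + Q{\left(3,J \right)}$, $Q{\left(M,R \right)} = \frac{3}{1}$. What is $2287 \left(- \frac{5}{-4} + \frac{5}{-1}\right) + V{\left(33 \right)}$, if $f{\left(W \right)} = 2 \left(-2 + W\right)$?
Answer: $- \frac{34033}{4} \approx -8508.3$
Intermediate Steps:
$Q{\left(M,R \right)} = 3$ ($Q{\left(M,R \right)} = 3 \cdot 1 = 3$)
$j{\left(J \right)} = 3 + J$ ($j{\left(J \right)} = J + 3 = 3 + J$)
$f{\left(W \right)} = -4 + 2 W$
$V{\left(N \right)} = 2 + 2 N$ ($V{\left(N \right)} = -4 + 2 \left(3 + N\right) = -4 + \left(6 + 2 N\right) = 2 + 2 N$)
$2287 \left(- \frac{5}{-4} + \frac{5}{-1}\right) + V{\left(33 \right)} = 2287 \left(- \frac{5}{-4} + \frac{5}{-1}\right) + \left(2 + 2 \cdot 33\right) = 2287 \left(\left(-5\right) \left(- \frac{1}{4}\right) + 5 \left(-1\right)\right) + \left(2 + 66\right) = 2287 \left(\frac{5}{4} - 5\right) + 68 = 2287 \left(- \frac{15}{4}\right) + 68 = - \frac{34305}{4} + 68 = - \frac{34033}{4}$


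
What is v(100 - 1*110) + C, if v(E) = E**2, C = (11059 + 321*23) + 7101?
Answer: 25643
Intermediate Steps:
C = 25543 (C = (11059 + 7383) + 7101 = 18442 + 7101 = 25543)
v(100 - 1*110) + C = (100 - 1*110)**2 + 25543 = (100 - 110)**2 + 25543 = (-10)**2 + 25543 = 100 + 25543 = 25643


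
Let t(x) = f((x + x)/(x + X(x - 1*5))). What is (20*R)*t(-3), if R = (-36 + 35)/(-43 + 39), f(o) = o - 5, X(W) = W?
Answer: -245/11 ≈ -22.273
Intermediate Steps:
f(o) = -5 + o
t(x) = -5 + 2*x/(-5 + 2*x) (t(x) = -5 + (x + x)/(x + (x - 1*5)) = -5 + (2*x)/(x + (x - 5)) = -5 + (2*x)/(x + (-5 + x)) = -5 + (2*x)/(-5 + 2*x) = -5 + 2*x/(-5 + 2*x))
R = ¼ (R = -1/(-4) = -1*(-¼) = ¼ ≈ 0.25000)
(20*R)*t(-3) = (20*(¼))*((25 - 8*(-3))/(-5 + 2*(-3))) = 5*((25 + 24)/(-5 - 6)) = 5*(49/(-11)) = 5*(-1/11*49) = 5*(-49/11) = -245/11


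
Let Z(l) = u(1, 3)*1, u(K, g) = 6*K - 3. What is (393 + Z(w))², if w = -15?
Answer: 156816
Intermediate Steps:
u(K, g) = -3 + 6*K
Z(l) = 3 (Z(l) = (-3 + 6*1)*1 = (-3 + 6)*1 = 3*1 = 3)
(393 + Z(w))² = (393 + 3)² = 396² = 156816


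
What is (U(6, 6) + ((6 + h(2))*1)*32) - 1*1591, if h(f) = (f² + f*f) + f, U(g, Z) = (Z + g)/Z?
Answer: -1077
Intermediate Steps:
U(g, Z) = (Z + g)/Z
h(f) = f + 2*f² (h(f) = (f² + f²) + f = 2*f² + f = f + 2*f²)
(U(6, 6) + ((6 + h(2))*1)*32) - 1*1591 = ((6 + 6)/6 + ((6 + 2*(1 + 2*2))*1)*32) - 1*1591 = ((⅙)*12 + ((6 + 2*(1 + 4))*1)*32) - 1591 = (2 + ((6 + 2*5)*1)*32) - 1591 = (2 + ((6 + 10)*1)*32) - 1591 = (2 + (16*1)*32) - 1591 = (2 + 16*32) - 1591 = (2 + 512) - 1591 = 514 - 1591 = -1077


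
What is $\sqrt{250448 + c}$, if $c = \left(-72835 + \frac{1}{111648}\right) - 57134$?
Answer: $\frac{\sqrt{93862748484354}}{27912} \approx 347.1$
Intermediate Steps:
$c = - \frac{14510778911}{111648}$ ($c = \left(-72835 + \frac{1}{111648}\right) - 57134 = - \frac{8131882079}{111648} - 57134 = - \frac{14510778911}{111648} \approx -1.2997 \cdot 10^{5}$)
$\sqrt{250448 + c} = \sqrt{250448 - \frac{14510778911}{111648}} = \sqrt{\frac{13451239393}{111648}} = \frac{\sqrt{93862748484354}}{27912}$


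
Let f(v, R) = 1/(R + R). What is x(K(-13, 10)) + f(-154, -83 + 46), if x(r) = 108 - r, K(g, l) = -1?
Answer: 8065/74 ≈ 108.99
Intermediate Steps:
f(v, R) = 1/(2*R)
x(K(-13, 10)) + f(-154, -83 + 46) = (108 - 1*(-1)) + 1/(2*(-83 + 46)) = (108 + 1) + (1/2)/(-37) = 109 + (1/2)*(-1/37) = 109 - 1/74 = 8065/74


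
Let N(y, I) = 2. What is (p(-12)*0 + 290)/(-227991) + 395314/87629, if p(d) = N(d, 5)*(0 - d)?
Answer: 90102621764/19978623339 ≈ 4.5099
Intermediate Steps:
p(d) = -2*d (p(d) = 2*(0 - d) = 2*(-d) = -2*d)
(p(-12)*0 + 290)/(-227991) + 395314/87629 = (-2*(-12)*0 + 290)/(-227991) + 395314/87629 = (24*0 + 290)*(-1/227991) + 395314*(1/87629) = (0 + 290)*(-1/227991) + 395314/87629 = 290*(-1/227991) + 395314/87629 = -290/227991 + 395314/87629 = 90102621764/19978623339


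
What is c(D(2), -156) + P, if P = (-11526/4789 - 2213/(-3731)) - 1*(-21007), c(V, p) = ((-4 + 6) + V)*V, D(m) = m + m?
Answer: 375744434080/17867759 ≈ 21029.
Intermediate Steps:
D(m) = 2*m
c(V, p) = V*(2 + V) (c(V, p) = (2 + V)*V = V*(2 + V))
P = 375315607864/17867759 (P = (-11526*1/4789 - 2213*(-1/3731)) + 21007 = (-11526/4789 + 2213/3731) + 21007 = -32405449/17867759 + 21007 = 375315607864/17867759 ≈ 21005.)
c(D(2), -156) + P = (2*2)*(2 + 2*2) + 375315607864/17867759 = 4*(2 + 4) + 375315607864/17867759 = 4*6 + 375315607864/17867759 = 24 + 375315607864/17867759 = 375744434080/17867759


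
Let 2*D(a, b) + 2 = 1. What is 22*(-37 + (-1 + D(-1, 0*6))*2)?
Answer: -880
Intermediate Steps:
D(a, b) = -½ (D(a, b) = -1 + (½)*1 = -1 + ½ = -½)
22*(-37 + (-1 + D(-1, 0*6))*2) = 22*(-37 + (-1 - ½)*2) = 22*(-37 - 3/2*2) = 22*(-37 - 3) = 22*(-40) = -880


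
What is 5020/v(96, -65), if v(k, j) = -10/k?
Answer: -48192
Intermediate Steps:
5020/v(96, -65) = 5020/((-10/96)) = 5020/((-10*1/96)) = 5020/(-5/48) = 5020*(-48/5) = -48192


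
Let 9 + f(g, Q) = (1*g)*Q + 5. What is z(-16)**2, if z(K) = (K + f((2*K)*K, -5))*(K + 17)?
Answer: 6656400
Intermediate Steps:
f(g, Q) = -4 + Q*g (f(g, Q) = -9 + ((1*g)*Q + 5) = -9 + (g*Q + 5) = -9 + (Q*g + 5) = -9 + (5 + Q*g) = -4 + Q*g)
z(K) = (17 + K)*(-4 + K - 10*K**2) (z(K) = (K + (-4 - 5*2*K*K))*(K + 17) = (K + (-4 - 10*K**2))*(17 + K) = (-4 + K - 10*K**2)*(17 + K) = (17 + K)*(-4 + K - 10*K**2))
z(-16)**2 = (-68 - 169*(-16)**2 - 10*(-16)**3 + 13*(-16))**2 = (-68 - 169*256 - 10*(-4096) - 208)**2 = (-68 - 43264 + 40960 - 208)**2 = (-2580)**2 = 6656400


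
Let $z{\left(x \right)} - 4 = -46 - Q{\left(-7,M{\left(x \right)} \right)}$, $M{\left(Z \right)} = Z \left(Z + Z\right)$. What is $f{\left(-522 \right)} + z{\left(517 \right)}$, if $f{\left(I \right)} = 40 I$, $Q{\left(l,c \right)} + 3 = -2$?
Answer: $-20917$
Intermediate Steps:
$M{\left(Z \right)} = 2 Z^{2}$ ($M{\left(Z \right)} = Z 2 Z = 2 Z^{2}$)
$Q{\left(l,c \right)} = -5$ ($Q{\left(l,c \right)} = -3 - 2 = -5$)
$z{\left(x \right)} = -37$ ($z{\left(x \right)} = 4 - 41 = -37$)
$f{\left(-522 \right)} + z{\left(517 \right)} = 40 \left(-522\right) - 37 = -20880 - 37 = -20917$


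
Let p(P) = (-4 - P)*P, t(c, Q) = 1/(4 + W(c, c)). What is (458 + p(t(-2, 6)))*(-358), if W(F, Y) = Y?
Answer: -326317/2 ≈ -1.6316e+5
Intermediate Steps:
t(c, Q) = 1/(4 + c)
p(P) = P*(-4 - P)
(458 + p(t(-2, 6)))*(-358) = (458 - (4 + 1/(4 - 2))/(4 - 2))*(-358) = (458 - 1*(4 + 1/2)/2)*(-358) = (458 - 1*½*(4 + ½))*(-358) = (458 - 1*½*9/2)*(-358) = (458 - 9/4)*(-358) = (1823/4)*(-358) = -326317/2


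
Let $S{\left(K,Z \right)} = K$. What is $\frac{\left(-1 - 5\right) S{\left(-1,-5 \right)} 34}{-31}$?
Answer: $- \frac{204}{31} \approx -6.5806$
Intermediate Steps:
$\frac{\left(-1 - 5\right) S{\left(-1,-5 \right)} 34}{-31} = \frac{\left(-1 - 5\right) \left(-1\right) 34}{-31} = \left(-6\right) \left(-1\right) 34 \left(- \frac{1}{31}\right) = 6 \cdot 34 \left(- \frac{1}{31}\right) = 204 \left(- \frac{1}{31}\right) = - \frac{204}{31}$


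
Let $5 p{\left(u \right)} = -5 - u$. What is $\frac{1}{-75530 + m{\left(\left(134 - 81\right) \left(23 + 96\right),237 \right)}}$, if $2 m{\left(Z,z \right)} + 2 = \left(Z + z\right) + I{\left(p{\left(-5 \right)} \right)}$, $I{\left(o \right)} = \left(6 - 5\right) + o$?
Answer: $- \frac{2}{144517} \approx -1.3839 \cdot 10^{-5}$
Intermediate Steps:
$p{\left(u \right)} = -1 - \frac{u}{5}$ ($p{\left(u \right)} = \frac{-5 - u}{5} = -1 - \frac{u}{5}$)
$I{\left(o \right)} = 1 + o$
$m{\left(Z,z \right)} = - \frac{1}{2} + \frac{Z}{2} + \frac{z}{2}$ ($m{\left(Z,z \right)} = -1 + \frac{\left(Z + z\right) + \left(1 - 0\right)}{2} = -1 + \frac{\left(Z + z\right) + \left(1 + \left(-1 + 1\right)\right)}{2} = -1 + \frac{\left(Z + z\right) + \left(1 + 0\right)}{2} = -1 + \frac{\left(Z + z\right) + 1}{2} = -1 + \frac{1 + Z + z}{2} = -1 + \left(\frac{1}{2} + \frac{Z}{2} + \frac{z}{2}\right) = - \frac{1}{2} + \frac{Z}{2} + \frac{z}{2}$)
$\frac{1}{-75530 + m{\left(\left(134 - 81\right) \left(23 + 96\right),237 \right)}} = \frac{1}{-75530 + \left(- \frac{1}{2} + \frac{\left(134 - 81\right) \left(23 + 96\right)}{2} + \frac{1}{2} \cdot 237\right)} = \frac{1}{-75530 + \left(- \frac{1}{2} + \frac{53 \cdot 119}{2} + \frac{237}{2}\right)} = \frac{1}{-75530 + \left(- \frac{1}{2} + \frac{1}{2} \cdot 6307 + \frac{237}{2}\right)} = \frac{1}{-75530 + \left(- \frac{1}{2} + \frac{6307}{2} + \frac{237}{2}\right)} = \frac{1}{-75530 + \frac{6543}{2}} = \frac{1}{- \frac{144517}{2}} = - \frac{2}{144517}$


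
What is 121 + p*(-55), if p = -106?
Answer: 5951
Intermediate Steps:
121 + p*(-55) = 121 - 106*(-55) = 121 + 5830 = 5951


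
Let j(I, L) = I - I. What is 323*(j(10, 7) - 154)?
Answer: -49742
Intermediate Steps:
j(I, L) = 0
323*(j(10, 7) - 154) = 323*(0 - 154) = 323*(-154) = -49742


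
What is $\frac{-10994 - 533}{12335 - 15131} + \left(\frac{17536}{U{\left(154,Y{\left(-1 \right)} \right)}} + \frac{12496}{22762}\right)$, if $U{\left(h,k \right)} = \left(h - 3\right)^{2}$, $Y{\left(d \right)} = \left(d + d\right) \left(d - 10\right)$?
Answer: $\frac{3947573400131}{725556914076} \approx 5.4408$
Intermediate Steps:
$Y{\left(d \right)} = 2 d \left(-10 + d\right)$
$U{\left(h,k \right)} = \left(-3 + h\right)^{2}$
$\frac{-10994 - 533}{12335 - 15131} + \left(\frac{17536}{U{\left(154,Y{\left(-1 \right)} \right)}} + \frac{12496}{22762}\right) = \frac{-10994 - 533}{12335 - 15131} + \left(\frac{17536}{\left(-3 + 154\right)^{2}} + \frac{12496}{22762}\right) = - \frac{11527}{-2796} + \left(\frac{17536}{151^{2}} + 12496 \cdot \frac{1}{22762}\right) = \left(-11527\right) \left(- \frac{1}{2796}\right) + \left(\frac{17536}{22801} + \frac{6248}{11381}\right) = \frac{11527}{2796} + \left(17536 \cdot \frac{1}{22801} + \frac{6248}{11381}\right) = \frac{11527}{2796} + \left(\frac{17536}{22801} + \frac{6248}{11381}\right) = \frac{11527}{2796} + \frac{342037864}{259498181} = \frac{3947573400131}{725556914076}$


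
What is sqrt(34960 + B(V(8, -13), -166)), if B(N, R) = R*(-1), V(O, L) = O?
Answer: sqrt(35126) ≈ 187.42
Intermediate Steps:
B(N, R) = -R
sqrt(34960 + B(V(8, -13), -166)) = sqrt(34960 - 1*(-166)) = sqrt(34960 + 166) = sqrt(35126)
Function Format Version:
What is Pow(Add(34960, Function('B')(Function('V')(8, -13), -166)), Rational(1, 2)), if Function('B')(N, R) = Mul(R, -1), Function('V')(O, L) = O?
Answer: Pow(35126, Rational(1, 2)) ≈ 187.42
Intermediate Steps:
Function('B')(N, R) = Mul(-1, R)
Pow(Add(34960, Function('B')(Function('V')(8, -13), -166)), Rational(1, 2)) = Pow(Add(34960, Mul(-1, -166)), Rational(1, 2)) = Pow(Add(34960, 166), Rational(1, 2)) = Pow(35126, Rational(1, 2))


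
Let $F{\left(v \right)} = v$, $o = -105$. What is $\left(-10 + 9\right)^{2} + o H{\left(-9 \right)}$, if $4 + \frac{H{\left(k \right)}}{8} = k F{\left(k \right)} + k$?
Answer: $-57119$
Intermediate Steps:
$H{\left(k \right)} = -32 + 8 k + 8 k^{2}$ ($H{\left(k \right)} = -32 + 8 \left(k k + k\right) = -32 + 8 \left(k^{2} + k\right) = -32 + 8 \left(k + k^{2}\right) = -32 + \left(8 k + 8 k^{2}\right) = -32 + 8 k + 8 k^{2}$)
$\left(-10 + 9\right)^{2} + o H{\left(-9 \right)} = \left(-10 + 9\right)^{2} - 105 \left(-32 + 8 \left(-9\right) + 8 \left(-9\right)^{2}\right) = \left(-1\right)^{2} - 105 \left(-32 - 72 + 8 \cdot 81\right) = 1 - 105 \left(-32 - 72 + 648\right) = 1 - 57120 = -57119$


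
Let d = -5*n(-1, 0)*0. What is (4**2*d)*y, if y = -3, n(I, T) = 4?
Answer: 0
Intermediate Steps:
d = 0 (d = -5*4*0 = -20*0 = 0)
(4**2*d)*y = (4**2*0)*(-3) = (16*0)*(-3) = 0*(-3) = 0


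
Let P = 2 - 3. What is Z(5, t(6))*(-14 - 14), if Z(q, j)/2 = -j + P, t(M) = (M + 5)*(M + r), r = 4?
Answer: 6216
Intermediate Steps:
P = -1
t(M) = (4 + M)*(5 + M) (t(M) = (M + 5)*(M + 4) = (5 + M)*(4 + M) = (4 + M)*(5 + M))
Z(q, j) = -2 - 2*j (Z(q, j) = 2*(-j - 1) = 2*(-1 - j) = -2 - 2*j)
Z(5, t(6))*(-14 - 14) = (-2 - 2*(20 + 6² + 9*6))*(-14 - 14) = (-2 - 2*(20 + 36 + 54))*(-28) = (-2 - 2*110)*(-28) = (-2 - 220)*(-28) = -222*(-28) = 6216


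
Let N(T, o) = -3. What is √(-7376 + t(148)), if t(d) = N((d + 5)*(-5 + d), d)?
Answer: I*√7379 ≈ 85.901*I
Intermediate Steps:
t(d) = -3
√(-7376 + t(148)) = √(-7376 - 3) = √(-7379) = I*√7379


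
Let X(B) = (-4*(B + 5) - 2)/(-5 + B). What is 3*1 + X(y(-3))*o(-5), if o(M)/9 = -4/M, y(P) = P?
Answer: 12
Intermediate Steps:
o(M) = -36/M (o(M) = 9*(-4/M) = -36/M)
X(B) = (-22 - 4*B)/(-5 + B) (X(B) = (-4*(5 + B) - 2)/(-5 + B) = ((-20 - 4*B) - 2)/(-5 + B) = (-22 - 4*B)/(-5 + B))
3*1 + X(y(-3))*o(-5) = 3*1 + (2*(-11 - 2*(-3))/(-5 - 3))*(-36/(-5)) = 3 + (2*(-11 + 6)/(-8))*(-36*(-⅕)) = 3 + (2*(-⅛)*(-5))*(36/5) = 3 + (5/4)*(36/5) = 3 + 9 = 12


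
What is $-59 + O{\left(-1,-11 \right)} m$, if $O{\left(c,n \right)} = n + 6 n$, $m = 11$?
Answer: $-906$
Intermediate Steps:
$O{\left(c,n \right)} = 7 n$
$-59 + O{\left(-1,-11 \right)} m = -59 + 7 \left(-11\right) 11 = -59 - 847 = -906$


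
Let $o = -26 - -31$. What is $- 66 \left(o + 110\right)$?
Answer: $-7590$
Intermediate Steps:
$o = 5$ ($o = -26 + 31 = 5$)
$- 66 \left(o + 110\right) = - 66 \left(5 + 110\right) = \left(-66\right) 115 = -7590$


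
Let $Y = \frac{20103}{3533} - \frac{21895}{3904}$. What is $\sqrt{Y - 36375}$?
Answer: $\frac{i \sqrt{108125703277686499}}{1724104} \approx 190.72 i$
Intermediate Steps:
$Y = \frac{1127077}{13792832}$ ($Y = 20103 \cdot \frac{1}{3533} - \frac{21895}{3904} = \frac{20103}{3533} - \frac{21895}{3904} = \frac{1127077}{13792832} \approx 0.081715$)
$\sqrt{Y - 36375} = \sqrt{\frac{1127077}{13792832} - 36375} = \sqrt{- \frac{501713136923}{13792832}} = \frac{i \sqrt{108125703277686499}}{1724104}$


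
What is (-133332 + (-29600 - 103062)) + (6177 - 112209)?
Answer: -372026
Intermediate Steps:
(-133332 + (-29600 - 103062)) + (6177 - 112209) = (-133332 - 132662) - 106032 = -265994 - 106032 = -372026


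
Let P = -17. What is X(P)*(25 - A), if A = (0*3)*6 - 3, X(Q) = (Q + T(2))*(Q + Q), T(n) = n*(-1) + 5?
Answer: 13328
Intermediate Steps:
T(n) = 5 - n (T(n) = -n + 5 = 5 - n)
X(Q) = 2*Q*(3 + Q) (X(Q) = (Q + (5 - 1*2))*(Q + Q) = (Q + (5 - 2))*(2*Q) = (Q + 3)*(2*Q) = (3 + Q)*(2*Q) = 2*Q*(3 + Q))
A = -3 (A = 0*6 - 3 = 0 - 3 = -3)
X(P)*(25 - A) = (2*(-17)*(3 - 17))*(25 - 1*(-3)) = (2*(-17)*(-14))*(25 + 3) = 476*28 = 13328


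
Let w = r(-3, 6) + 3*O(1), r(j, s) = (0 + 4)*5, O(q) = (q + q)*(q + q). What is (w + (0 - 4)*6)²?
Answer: 64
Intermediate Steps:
O(q) = 4*q² (O(q) = (2*q)*(2*q) = 4*q²)
r(j, s) = 20 (r(j, s) = 4*5 = 20)
w = 32 (w = 20 + 3*(4*1²) = 20 + 3*(4*1) = 20 + 3*4 = 20 + 12 = 32)
(w + (0 - 4)*6)² = (32 + (0 - 4)*6)² = (32 - 4*6)² = (32 - 24)² = 8² = 64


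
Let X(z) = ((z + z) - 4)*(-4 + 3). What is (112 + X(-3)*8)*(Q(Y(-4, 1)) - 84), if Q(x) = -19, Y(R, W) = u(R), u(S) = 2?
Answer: -19776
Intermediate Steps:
Y(R, W) = 2
X(z) = 4 - 2*z (X(z) = (2*z - 4)*(-1) = (-4 + 2*z)*(-1) = 4 - 2*z)
(112 + X(-3)*8)*(Q(Y(-4, 1)) - 84) = (112 + (4 - 2*(-3))*8)*(-19 - 84) = (112 + (4 + 6)*8)*(-103) = (112 + 10*8)*(-103) = (112 + 80)*(-103) = 192*(-103) = -19776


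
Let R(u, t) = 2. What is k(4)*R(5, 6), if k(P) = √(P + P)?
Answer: 4*√2 ≈ 5.6569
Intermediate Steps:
k(P) = √2*√P (k(P) = √(2*P) = √2*√P)
k(4)*R(5, 6) = (√2*√4)*2 = (√2*2)*2 = (2*√2)*2 = 4*√2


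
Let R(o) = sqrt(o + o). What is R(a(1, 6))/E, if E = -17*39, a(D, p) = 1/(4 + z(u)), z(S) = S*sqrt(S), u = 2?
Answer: -1/(663*sqrt(2 + sqrt(2))) ≈ -0.00081628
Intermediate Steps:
z(S) = S**(3/2)
a(D, p) = 1/(4 + 2*sqrt(2)) (a(D, p) = 1/(4 + 2**(3/2)) = 1/(4 + 2*sqrt(2)))
E = -663
R(o) = sqrt(2)*sqrt(o) (R(o) = sqrt(2*o) = sqrt(2)*sqrt(o))
R(a(1, 6))/E = (sqrt(2)*sqrt(1/2 - sqrt(2)/4))/(-663) = (sqrt(2)*sqrt(1/2 - sqrt(2)/4))*(-1/663) = -sqrt(2)*sqrt(1/2 - sqrt(2)/4)/663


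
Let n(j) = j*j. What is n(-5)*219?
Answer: 5475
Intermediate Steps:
n(j) = j**2
n(-5)*219 = (-5)**2*219 = 25*219 = 5475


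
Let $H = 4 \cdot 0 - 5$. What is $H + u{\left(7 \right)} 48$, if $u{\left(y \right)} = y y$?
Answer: $2347$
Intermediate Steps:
$u{\left(y \right)} = y^{2}$
$H = -5$ ($H = 0 - 5 = -5$)
$H + u{\left(7 \right)} 48 = -5 + 7^{2} \cdot 48 = -5 + 49 \cdot 48 = -5 + 2352 = 2347$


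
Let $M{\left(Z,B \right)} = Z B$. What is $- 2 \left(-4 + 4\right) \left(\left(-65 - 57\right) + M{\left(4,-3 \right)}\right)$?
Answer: $0$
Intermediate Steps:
$M{\left(Z,B \right)} = B Z$
$- 2 \left(-4 + 4\right) \left(\left(-65 - 57\right) + M{\left(4,-3 \right)}\right) = - 2 \left(-4 + 4\right) \left(\left(-65 - 57\right) - 12\right) = \left(-2\right) 0 \left(-122 - 12\right) = 0 \left(-134\right) = 0$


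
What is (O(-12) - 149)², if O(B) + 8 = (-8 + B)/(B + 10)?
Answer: 21609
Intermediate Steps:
O(B) = -8 + (-8 + B)/(10 + B) (O(B) = -8 + (-8 + B)/(B + 10) = -8 + (-8 + B)/(10 + B))
(O(-12) - 149)² = ((-88 - 7*(-12))/(10 - 12) - 149)² = ((-88 + 84)/(-2) - 149)² = (-½*(-4) - 149)² = (2 - 149)² = (-147)² = 21609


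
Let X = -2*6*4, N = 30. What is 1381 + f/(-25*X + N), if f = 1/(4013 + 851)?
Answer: 8262136321/5982720 ≈ 1381.0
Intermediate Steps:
X = -48 (X = -12*4 = -48)
f = 1/4864 ≈ 0.00020559
1381 + f/(-25*X + N) = 1381 + 1/(4864*(-25*(-48) + 30)) = 1381 + 1/(4864*(1200 + 30)) = 1381 + (1/4864)/1230 = 1381 + (1/4864)*(1/1230) = 1381 + 1/5982720 = 8262136321/5982720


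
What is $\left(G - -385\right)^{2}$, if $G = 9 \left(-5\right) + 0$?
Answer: $115600$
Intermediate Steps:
$G = -45$ ($G = -45 + 0 = -45$)
$\left(G - -385\right)^{2} = \left(-45 - -385\right)^{2} = \left(-45 + 385\right)^{2} = 340^{2} = 115600$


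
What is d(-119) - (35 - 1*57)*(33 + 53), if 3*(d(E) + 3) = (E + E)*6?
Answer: 1413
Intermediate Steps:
d(E) = -3 + 4*E (d(E) = -3 + ((E + E)*6)/3 = -3 + ((2*E)*6)/3 = -3 + (12*E)/3 = -3 + 4*E)
d(-119) - (35 - 1*57)*(33 + 53) = (-3 + 4*(-119)) - (35 - 1*57)*(33 + 53) = (-3 - 476) - (35 - 57)*86 = -479 - (-22)*86 = -479 - 1*(-1892) = -479 + 1892 = 1413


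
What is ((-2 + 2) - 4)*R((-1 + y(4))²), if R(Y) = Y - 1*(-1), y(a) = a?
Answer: -40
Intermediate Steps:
R(Y) = 1 + Y (R(Y) = Y + 1 = 1 + Y)
((-2 + 2) - 4)*R((-1 + y(4))²) = ((-2 + 2) - 4)*(1 + (-1 + 4)²) = (0 - 4)*(1 + 3²) = -4*(1 + 9) = -4*10 = -40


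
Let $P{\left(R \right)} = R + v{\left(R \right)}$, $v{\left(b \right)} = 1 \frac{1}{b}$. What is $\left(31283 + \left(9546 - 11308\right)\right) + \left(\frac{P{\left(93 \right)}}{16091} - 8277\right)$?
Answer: $\frac{31790868622}{1496463} \approx 21244.0$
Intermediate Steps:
$v{\left(b \right)} = \frac{1}{b}$
$P{\left(R \right)} = R + \frac{1}{R}$
$\left(31283 + \left(9546 - 11308\right)\right) + \left(\frac{P{\left(93 \right)}}{16091} - 8277\right) = \left(31283 + \left(9546 - 11308\right)\right) - \left(8277 - \frac{93 + \frac{1}{93}}{16091}\right) = \left(31283 - 1762\right) - \left(8277 - \left(93 + \frac{1}{93}\right) \frac{1}{16091}\right) = 29521 + \left(\frac{8650}{93} \cdot \frac{1}{16091} - 8277\right) = 29521 + \left(\frac{8650}{1496463} - 8277\right) = 29521 - \frac{12386215601}{1496463} = \frac{31790868622}{1496463}$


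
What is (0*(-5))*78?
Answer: 0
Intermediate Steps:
(0*(-5))*78 = 0*78 = 0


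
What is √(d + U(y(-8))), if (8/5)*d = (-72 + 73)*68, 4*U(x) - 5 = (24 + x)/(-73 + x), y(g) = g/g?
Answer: 5*√1006/24 ≈ 6.6078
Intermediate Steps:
y(g) = 1
U(x) = 5/4 + (24 + x)/(4*(-73 + x)) (U(x) = 5/4 + ((24 + x)/(-73 + x))/4 = 5/4 + (24 + x)/(4*(-73 + x)))
d = 85/2 (d = 5*((-72 + 73)*68)/8 = 5*(1*68)/8 = (5/8)*68 = 85/2 ≈ 42.500)
√(d + U(y(-8))) = √(85/2 + (-341 + 6*1)/(4*(-73 + 1))) = √(85/2 + (¼)*(-341 + 6)/(-72)) = √(85/2 + (¼)*(-1/72)*(-335)) = √(85/2 + 335/288) = √(12575/288) = 5*√1006/24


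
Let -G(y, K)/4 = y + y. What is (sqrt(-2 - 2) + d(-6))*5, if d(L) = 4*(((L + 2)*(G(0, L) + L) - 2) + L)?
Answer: 320 + 10*I ≈ 320.0 + 10.0*I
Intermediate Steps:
G(y, K) = -8*y (G(y, K) = -4*(y + y) = -8*y)
d(L) = -8 + 4*L + 4*L*(2 + L) (d(L) = 4*(((L + 2)*(-8*0 + L) - 2) + L) = 4*(((2 + L)*(0 + L) - 2) + L) = 4*(((2 + L)*L - 2) + L) = 4*((L*(2 + L) - 2) + L) = 4*((-2 + L*(2 + L)) + L) = 4*(-2 + L + L*(2 + L)) = -8 + 4*L + 4*L*(2 + L))
(sqrt(-2 - 2) + d(-6))*5 = (sqrt(-2 - 2) + (-8 + 4*(-6)**2 + 12*(-6)))*5 = (sqrt(-4) + (-8 + 4*36 - 72))*5 = (2*I + (-8 + 144 - 72))*5 = (2*I + 64)*5 = (64 + 2*I)*5 = 320 + 10*I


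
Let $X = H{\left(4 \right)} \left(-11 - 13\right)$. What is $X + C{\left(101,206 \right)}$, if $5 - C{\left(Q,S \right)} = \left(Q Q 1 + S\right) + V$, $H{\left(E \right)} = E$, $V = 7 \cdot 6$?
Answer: $-10540$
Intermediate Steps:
$V = 42$
$C{\left(Q,S \right)} = -37 - S - Q^{2}$ ($C{\left(Q,S \right)} = 5 - \left(\left(Q Q 1 + S\right) + 42\right) = 5 - \left(\left(Q^{2} \cdot 1 + S\right) + 42\right) = 5 - \left(\left(Q^{2} + S\right) + 42\right) = 5 - \left(\left(S + Q^{2}\right) + 42\right) = 5 - \left(42 + S + Q^{2}\right) = -37 - S - Q^{2}$)
$X = -96$ ($X = 4 \left(-11 - 13\right) = 4 \left(-24\right) = -96$)
$X + C{\left(101,206 \right)} = -96 - 10444 = -10540$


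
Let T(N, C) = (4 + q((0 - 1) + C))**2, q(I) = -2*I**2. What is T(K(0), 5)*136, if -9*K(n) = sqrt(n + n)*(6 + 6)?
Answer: 106624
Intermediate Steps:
K(n) = -4*sqrt(2)*sqrt(n)/3 (K(n) = -sqrt(n + n)*(6 + 6)/9 = -sqrt(2*n)*12/9 = -sqrt(2)*sqrt(n)*12/9 = -4*sqrt(2)*sqrt(n)/3)
T(N, C) = (4 - 2*(-1 + C)**2)**2 (T(N, C) = (4 - 2*((0 - 1) + C)**2)**2 = (4 - 2*(-1 + C)**2)**2)
T(K(0), 5)*136 = (4*(-2 + (-1 + 5)**2)**2)*136 = (4*(-2 + 4**2)**2)*136 = (4*(-2 + 16)**2)*136 = (4*14**2)*136 = (4*196)*136 = 784*136 = 106624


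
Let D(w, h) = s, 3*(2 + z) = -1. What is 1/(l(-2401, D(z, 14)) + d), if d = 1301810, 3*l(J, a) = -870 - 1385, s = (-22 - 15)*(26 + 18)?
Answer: 3/3903175 ≈ 7.6860e-7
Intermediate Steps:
z = -7/3 (z = -2 + (⅓)*(-1) = -2 - ⅓ = -7/3 ≈ -2.3333)
s = -1628 (s = -37*44 = -1628)
D(w, h) = -1628
l(J, a) = -2255/3 (l(J, a) = (-870 - 1385)/3 = (⅓)*(-2255) = -2255/3)
1/(l(-2401, D(z, 14)) + d) = 1/(-2255/3 + 1301810) = 1/(3903175/3) = 3/3903175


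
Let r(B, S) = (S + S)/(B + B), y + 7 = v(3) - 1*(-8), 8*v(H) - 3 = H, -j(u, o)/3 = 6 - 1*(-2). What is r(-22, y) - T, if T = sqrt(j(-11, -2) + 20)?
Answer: -7/88 - 2*I ≈ -0.079545 - 2.0*I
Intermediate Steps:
j(u, o) = -24 (j(u, o) = -3*(6 - 1*(-2)) = -3*(6 + 2) = -3*8 = -24)
v(H) = 3/8 + H/8
y = 7/4 (y = -7 + ((3/8 + (1/8)*3) - 1*(-8)) = -7 + ((3/8 + 3/8) + 8) = -7 + (3/4 + 8) = -7 + 35/4 = 7/4 ≈ 1.7500)
r(B, S) = S/B (r(B, S) = (2*S)/((2*B)) = (2*S)*(1/(2*B)) = S/B)
T = 2*I (T = sqrt(-24 + 20) = sqrt(-4) = 2*I ≈ 2.0*I)
r(-22, y) - T = (7/4)/(-22) - 2*I = (7/4)*(-1/22) - 2*I = -7/88 - 2*I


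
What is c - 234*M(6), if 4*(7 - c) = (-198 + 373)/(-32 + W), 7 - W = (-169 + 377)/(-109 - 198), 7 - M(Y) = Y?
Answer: -6726311/29868 ≈ -225.20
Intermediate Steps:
M(Y) = 7 - Y
W = 2357/307 (W = 7 - (-169 + 377)/(-109 - 198) = 7 - 208/(-307) = 7 - 208*(-1)/307 = 7 - 1*(-208/307) = 7 + 208/307 = 2357/307 ≈ 7.6775)
c = 262801/29868 (c = 7 - (-198 + 373)/(4*(-32 + 2357/307)) = 7 - 175/(4*(-7467/307)) = 7 - 175*(-307)/(4*7467) = 7 - 1/4*(-53725/7467) = 7 + 53725/29868 = 262801/29868 ≈ 8.7988)
c - 234*M(6) = 262801/29868 - 234*(7 - 1*6) = 262801/29868 - 234*(7 - 6) = 262801/29868 - 234*1 = 262801/29868 - 234 = -6726311/29868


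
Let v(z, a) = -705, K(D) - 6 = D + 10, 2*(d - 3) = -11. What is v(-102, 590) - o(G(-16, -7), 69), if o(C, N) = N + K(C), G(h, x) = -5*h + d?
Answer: -1735/2 ≈ -867.50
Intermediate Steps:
d = -5/2 (d = 3 + (½)*(-11) = 3 - 11/2 = -5/2 ≈ -2.5000)
G(h, x) = -5/2 - 5*h (G(h, x) = -5*h - 5/2 = -5/2 - 5*h)
K(D) = 16 + D (K(D) = 6 + (D + 10) = 6 + (10 + D) = 16 + D)
o(C, N) = 16 + C + N (o(C, N) = N + (16 + C) = 16 + C + N)
v(-102, 590) - o(G(-16, -7), 69) = -705 - (16 + (-5/2 - 5*(-16)) + 69) = -705 - (16 + (-5/2 + 80) + 69) = -705 - (16 + 155/2 + 69) = -705 - 1*325/2 = -705 - 325/2 = -1735/2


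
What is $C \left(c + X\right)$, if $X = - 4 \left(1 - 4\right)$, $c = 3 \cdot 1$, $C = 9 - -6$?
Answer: $225$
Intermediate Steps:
$C = 15$ ($C = 9 + 6 = 15$)
$c = 3$
$X = 12$ ($X = \left(-4\right) \left(-3\right) = 12$)
$C \left(c + X\right) = 15 \left(3 + 12\right) = 15 \cdot 15 = 225$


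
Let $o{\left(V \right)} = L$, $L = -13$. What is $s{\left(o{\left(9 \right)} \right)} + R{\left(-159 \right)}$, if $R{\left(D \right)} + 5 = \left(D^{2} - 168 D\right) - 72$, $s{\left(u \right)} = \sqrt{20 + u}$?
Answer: $51916 + \sqrt{7} \approx 51919.0$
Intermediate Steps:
$o{\left(V \right)} = -13$
$R{\left(D \right)} = -77 + D^{2} - 168 D$ ($R{\left(D \right)} = -5 - \left(72 - D^{2} + 168 D\right) = -77 + D^{2} - 168 D$)
$s{\left(o{\left(9 \right)} \right)} + R{\left(-159 \right)} = \sqrt{20 - 13} - \left(-26635 - 25281\right) = \sqrt{7} + \left(-77 + 25281 + 26712\right) = \sqrt{7} + 51916 = 51916 + \sqrt{7}$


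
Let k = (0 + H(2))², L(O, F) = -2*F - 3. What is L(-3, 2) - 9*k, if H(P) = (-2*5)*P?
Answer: -3607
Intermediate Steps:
L(O, F) = -3 - 2*F
H(P) = -10*P
k = 400 (k = (0 - 10*2)² = (0 - 20)² = (-20)² = 400)
L(-3, 2) - 9*k = (-3 - 2*2) - 9*400 = (-3 - 4) - 3600 = -7 - 3600 = -3607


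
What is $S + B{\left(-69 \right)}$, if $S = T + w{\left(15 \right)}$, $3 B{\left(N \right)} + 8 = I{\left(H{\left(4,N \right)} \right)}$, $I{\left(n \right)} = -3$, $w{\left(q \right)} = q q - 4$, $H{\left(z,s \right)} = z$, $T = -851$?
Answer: $- \frac{1901}{3} \approx -633.67$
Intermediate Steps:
$w{\left(q \right)} = -4 + q^{2}$ ($w{\left(q \right)} = q^{2} - 4 = -4 + q^{2}$)
$B{\left(N \right)} = - \frac{11}{3}$ ($B{\left(N \right)} = - \frac{8}{3} + \frac{1}{3} \left(-3\right) = - \frac{8}{3} - 1 = - \frac{11}{3}$)
$S = -630$ ($S = -851 - \left(4 - 15^{2}\right) = -851 + \left(-4 + 225\right) = -851 + 221 = -630$)
$S + B{\left(-69 \right)} = -630 - \frac{11}{3} = - \frac{1901}{3}$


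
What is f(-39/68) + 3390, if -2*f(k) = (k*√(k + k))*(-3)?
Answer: 3390 - 117*I*√1326/4624 ≈ 3390.0 - 0.92138*I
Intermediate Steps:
f(k) = 3*√2*k^(3/2)/2 (f(k) = -k*√(k + k)*(-3)/2 = -k*√(2*k)*(-3)/2 = -k*(√2*√k)*(-3)/2 = -√2*k^(3/2)*(-3)/2 = -(-3)*√2*k^(3/2)/2 = 3*√2*k^(3/2)/2)
f(-39/68) + 3390 = 3*√2*(-39/68)^(3/2)/2 + 3390 = 3*√2*(-39*I*√663/2312)/2 + 3390 = -117*I*√1326/4624 + 3390 = 3390 - 117*I*√1326/4624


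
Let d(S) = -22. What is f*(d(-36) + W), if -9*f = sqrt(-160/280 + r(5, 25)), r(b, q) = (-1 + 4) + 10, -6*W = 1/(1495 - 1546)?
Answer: 6731*sqrt(609)/19278 ≈ 8.6164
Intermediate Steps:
W = 1/306 (W = -1/(6*(1495 - 1546)) = -1/6/(-51) = -1/6*(-1/51) = 1/306 ≈ 0.0032680)
r(b, q) = 13 (r(b, q) = 3 + 10 = 13)
f = -sqrt(609)/63 (f = -sqrt(-160/280 + 13)/9 = -sqrt(-160*1/280 + 13)/9 = -sqrt(-4/7 + 13)/9 = -sqrt(609)/63 ≈ -0.39171)
f*(d(-36) + W) = (-sqrt(609)/63)*(-22 + 1/306) = -sqrt(609)/63*(-6731/306) = 6731*sqrt(609)/19278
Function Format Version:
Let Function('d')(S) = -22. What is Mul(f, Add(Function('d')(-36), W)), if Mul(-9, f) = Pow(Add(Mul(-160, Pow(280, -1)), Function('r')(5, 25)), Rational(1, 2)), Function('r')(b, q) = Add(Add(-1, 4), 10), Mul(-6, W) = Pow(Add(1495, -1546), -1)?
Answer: Mul(Rational(6731, 19278), Pow(609, Rational(1, 2))) ≈ 8.6164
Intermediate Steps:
W = Rational(1, 306) (W = Mul(Rational(-1, 6), Pow(Add(1495, -1546), -1)) = Mul(Rational(-1, 6), Pow(-51, -1)) = Mul(Rational(-1, 6), Rational(-1, 51)) = Rational(1, 306) ≈ 0.0032680)
Function('r')(b, q) = 13 (Function('r')(b, q) = Add(3, 10) = 13)
f = Mul(Rational(-1, 63), Pow(609, Rational(1, 2))) (f = Mul(Rational(-1, 9), Pow(Add(Mul(-160, Pow(280, -1)), 13), Rational(1, 2))) = Mul(Rational(-1, 9), Pow(Add(Mul(-160, Rational(1, 280)), 13), Rational(1, 2))) = Mul(Rational(-1, 9), Pow(Add(Rational(-4, 7), 13), Rational(1, 2))) = Mul(Rational(-1, 9), Pow(Rational(87, 7), Rational(1, 2))) = Mul(Rational(-1, 9), Mul(Rational(1, 7), Pow(609, Rational(1, 2)))) = Mul(Rational(-1, 63), Pow(609, Rational(1, 2))) ≈ -0.39171)
Mul(f, Add(Function('d')(-36), W)) = Mul(Mul(Rational(-1, 63), Pow(609, Rational(1, 2))), Add(-22, Rational(1, 306))) = Mul(Mul(Rational(-1, 63), Pow(609, Rational(1, 2))), Rational(-6731, 306)) = Mul(Rational(6731, 19278), Pow(609, Rational(1, 2)))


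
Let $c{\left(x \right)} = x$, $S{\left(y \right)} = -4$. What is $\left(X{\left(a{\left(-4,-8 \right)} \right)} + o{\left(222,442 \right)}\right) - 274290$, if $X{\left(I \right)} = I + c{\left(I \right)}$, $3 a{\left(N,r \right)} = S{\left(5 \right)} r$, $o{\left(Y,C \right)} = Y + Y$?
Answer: $- \frac{821474}{3} \approx -2.7382 \cdot 10^{5}$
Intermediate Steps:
$o{\left(Y,C \right)} = 2 Y$
$a{\left(N,r \right)} = - \frac{4 r}{3}$ ($a{\left(N,r \right)} = \frac{\left(-4\right) r}{3} = - \frac{4 r}{3}$)
$X{\left(I \right)} = 2 I$ ($X{\left(I \right)} = I + I = 2 I$)
$\left(X{\left(a{\left(-4,-8 \right)} \right)} + o{\left(222,442 \right)}\right) - 274290 = \left(2 \left(\left(- \frac{4}{3}\right) \left(-8\right)\right) + 2 \cdot 222\right) - 274290 = \left(2 \cdot \frac{32}{3} + 444\right) - 274290 = \left(\frac{64}{3} + 444\right) - 274290 = \frac{1396}{3} - 274290 = - \frac{821474}{3}$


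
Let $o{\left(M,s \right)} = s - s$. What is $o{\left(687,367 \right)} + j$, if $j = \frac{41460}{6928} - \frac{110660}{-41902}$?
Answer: $\frac{312988675}{36287132} \approx 8.6253$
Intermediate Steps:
$o{\left(M,s \right)} = 0$
$j = \frac{312988675}{36287132}$ ($j = 41460 \cdot \frac{1}{6928} - - \frac{55330}{20951} = \frac{10365}{1732} + \frac{55330}{20951} = \frac{312988675}{36287132} \approx 8.6253$)
$o{\left(687,367 \right)} + j = 0 + \frac{312988675}{36287132} = \frac{312988675}{36287132}$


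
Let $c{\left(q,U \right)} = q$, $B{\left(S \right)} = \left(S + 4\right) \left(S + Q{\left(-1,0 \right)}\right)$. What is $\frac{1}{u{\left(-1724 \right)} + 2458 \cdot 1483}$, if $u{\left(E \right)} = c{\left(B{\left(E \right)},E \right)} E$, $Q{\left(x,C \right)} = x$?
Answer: $- \frac{1}{5111462786} \approx -1.9564 \cdot 10^{-10}$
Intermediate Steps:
$B{\left(S \right)} = \left(-1 + S\right) \left(4 + S\right)$ ($B{\left(S \right)} = \left(S + 4\right) \left(S - 1\right) = \left(4 + S\right) \left(-1 + S\right) = \left(-1 + S\right) \left(4 + S\right)$)
$u{\left(E \right)} = E \left(-4 + E^{2} + 3 E\right)$ ($u{\left(E \right)} = \left(-4 + E^{2} + 3 E\right) E = E \left(-4 + E^{2} + 3 E\right)$)
$\frac{1}{u{\left(-1724 \right)} + 2458 \cdot 1483} = \frac{1}{- 1724 \left(-4 + \left(-1724\right)^{2} + 3 \left(-1724\right)\right) + 2458 \cdot 1483} = \frac{1}{- 1724 \left(-4 + 2972176 - 5172\right) + 3645214} = \frac{1}{\left(-1724\right) 2967000 + 3645214} = \frac{1}{-5115108000 + 3645214} = \frac{1}{-5111462786} = - \frac{1}{5111462786}$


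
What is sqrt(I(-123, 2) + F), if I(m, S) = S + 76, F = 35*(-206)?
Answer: 2*I*sqrt(1783) ≈ 84.451*I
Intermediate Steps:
F = -7210
I(m, S) = 76 + S
sqrt(I(-123, 2) + F) = sqrt((76 + 2) - 7210) = sqrt(78 - 7210) = sqrt(-7132) = 2*I*sqrt(1783)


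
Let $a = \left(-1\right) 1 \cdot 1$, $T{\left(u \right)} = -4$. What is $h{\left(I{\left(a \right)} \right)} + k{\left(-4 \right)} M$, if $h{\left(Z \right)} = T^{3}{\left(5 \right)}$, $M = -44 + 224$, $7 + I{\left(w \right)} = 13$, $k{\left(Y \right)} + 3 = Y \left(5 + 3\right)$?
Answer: $-6364$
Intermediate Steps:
$k{\left(Y \right)} = -3 + 8 Y$ ($k{\left(Y \right)} = -3 + Y \left(5 + 3\right) = -3 + Y 8 = -3 + 8 Y$)
$a = -1$ ($a = \left(-1\right) 1 = -1$)
$I{\left(w \right)} = 6$ ($I{\left(w \right)} = -7 + 13 = 6$)
$M = 180$
$h{\left(Z \right)} = -64$ ($h{\left(Z \right)} = \left(-4\right)^{3} = -64$)
$h{\left(I{\left(a \right)} \right)} + k{\left(-4 \right)} M = -64 + \left(-3 + 8 \left(-4\right)\right) 180 = -64 + \left(-3 - 32\right) 180 = -64 - 6300 = -6364$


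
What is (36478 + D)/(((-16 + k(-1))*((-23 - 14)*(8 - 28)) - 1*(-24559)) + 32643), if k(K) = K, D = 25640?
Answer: 3451/2479 ≈ 1.3921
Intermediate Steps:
(36478 + D)/(((-16 + k(-1))*((-23 - 14)*(8 - 28)) - 1*(-24559)) + 32643) = (36478 + 25640)/(((-16 - 1)*((-23 - 14)*(8 - 28)) - 1*(-24559)) + 32643) = 62118/((-(-629)*(-20) + 24559) + 32643) = 62118/((-17*740 + 24559) + 32643) = 62118/((-12580 + 24559) + 32643) = 62118/(11979 + 32643) = 62118/44622 = 62118*(1/44622) = 3451/2479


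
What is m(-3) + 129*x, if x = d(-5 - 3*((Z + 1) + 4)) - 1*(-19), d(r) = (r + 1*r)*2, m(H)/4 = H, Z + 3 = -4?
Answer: 2955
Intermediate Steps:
Z = -7 (Z = -3 - 4 = -7)
m(H) = 4*H
d(r) = 4*r (d(r) = (r + r)*2 = (2*r)*2 = 4*r)
x = 23 (x = 4*(-5 - 3*((-7 + 1) + 4)) - 1*(-19) = 4*(-5 - 3*(-6 + 4)) + 19 = 4*(-5 - 3*(-2)) + 19 = 4*(-5 + 6) + 19 = 4*1 + 19 = 4 + 19 = 23)
m(-3) + 129*x = 4*(-3) + 129*23 = -12 + 2967 = 2955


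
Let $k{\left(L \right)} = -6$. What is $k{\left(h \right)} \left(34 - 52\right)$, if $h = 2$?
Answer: $108$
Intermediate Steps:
$k{\left(h \right)} \left(34 - 52\right) = - 6 \left(34 - 52\right) = \left(-6\right) \left(-18\right) = 108$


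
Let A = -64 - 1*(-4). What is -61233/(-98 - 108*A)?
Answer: -61233/6382 ≈ -9.5946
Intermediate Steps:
A = -60 (A = -64 + 4 = -60)
-61233/(-98 - 108*A) = -61233/(-98 - 108*(-60)) = -61233/(-98 + 6480) = -61233/6382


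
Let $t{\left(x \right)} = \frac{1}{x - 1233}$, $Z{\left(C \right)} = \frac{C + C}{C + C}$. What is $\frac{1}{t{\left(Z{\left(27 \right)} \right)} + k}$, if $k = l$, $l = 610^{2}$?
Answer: $\frac{1232}{458427199} \approx 2.6874 \cdot 10^{-6}$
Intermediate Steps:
$Z{\left(C \right)} = 1$ ($Z{\left(C \right)} = \frac{2 C}{2 C} = 2 C \frac{1}{2 C} = 1$)
$t{\left(x \right)} = \frac{1}{-1233 + x}$
$l = 372100$
$k = 372100$
$\frac{1}{t{\left(Z{\left(27 \right)} \right)} + k} = \frac{1}{\frac{1}{-1233 + 1} + 372100} = \frac{1}{\frac{1}{-1232} + 372100} = \frac{1}{- \frac{1}{1232} + 372100} = \frac{1}{\frac{458427199}{1232}} = \frac{1232}{458427199}$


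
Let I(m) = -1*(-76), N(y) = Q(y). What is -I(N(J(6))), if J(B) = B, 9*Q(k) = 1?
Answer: -76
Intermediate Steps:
Q(k) = ⅑ (Q(k) = (⅑)*1 = ⅑)
N(y) = ⅑
I(m) = 76
-I(N(J(6))) = -1*76 = -76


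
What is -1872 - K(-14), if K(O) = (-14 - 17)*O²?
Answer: 4204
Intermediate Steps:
K(O) = -31*O²
-1872 - K(-14) = -1872 - (-31)*(-14)² = -1872 - (-31)*196 = -1872 - 1*(-6076) = -1872 + 6076 = 4204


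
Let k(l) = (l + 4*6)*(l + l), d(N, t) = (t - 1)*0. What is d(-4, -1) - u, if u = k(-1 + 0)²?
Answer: -2116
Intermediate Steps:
d(N, t) = 0 (d(N, t) = (-1 + t)*0 = 0)
k(l) = 2*l*(24 + l) (k(l) = (l + 24)*(2*l) = (24 + l)*(2*l) = 2*l*(24 + l))
u = 2116 (u = (2*(-1 + 0)*(24 + (-1 + 0)))² = (2*(-1)*(24 - 1))² = (2*(-1)*23)² = (-46)² = 2116)
d(-4, -1) - u = 0 - 1*2116 = 0 - 2116 = -2116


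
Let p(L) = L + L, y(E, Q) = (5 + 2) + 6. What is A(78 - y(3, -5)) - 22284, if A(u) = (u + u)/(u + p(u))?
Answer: -66850/3 ≈ -22283.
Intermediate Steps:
y(E, Q) = 13 (y(E, Q) = 7 + 6 = 13)
p(L) = 2*L
A(u) = ⅔ (A(u) = (u + u)/(u + 2*u) = (2*u)/((3*u)) = (2*u)*(1/(3*u)) = ⅔)
A(78 - y(3, -5)) - 22284 = ⅔ - 22284 = -66850/3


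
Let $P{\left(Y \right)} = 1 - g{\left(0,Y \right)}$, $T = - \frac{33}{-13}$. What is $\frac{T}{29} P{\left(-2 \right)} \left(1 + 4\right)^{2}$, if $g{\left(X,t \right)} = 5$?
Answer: $- \frac{3300}{377} \approx -8.7533$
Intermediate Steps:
$T = \frac{33}{13}$ ($T = \left(-33\right) \left(- \frac{1}{13}\right) = \frac{33}{13} \approx 2.5385$)
$P{\left(Y \right)} = -4$ ($P{\left(Y \right)} = 1 - 5 = -4$)
$\frac{T}{29} P{\left(-2 \right)} \left(1 + 4\right)^{2} = \frac{33}{13 \cdot 29} \left(-4\right) \left(1 + 4\right)^{2} = \frac{33}{13} \cdot \frac{1}{29} \left(-4\right) 5^{2} = \frac{33}{377} \left(-4\right) 25 = \left(- \frac{132}{377}\right) 25 = - \frac{3300}{377}$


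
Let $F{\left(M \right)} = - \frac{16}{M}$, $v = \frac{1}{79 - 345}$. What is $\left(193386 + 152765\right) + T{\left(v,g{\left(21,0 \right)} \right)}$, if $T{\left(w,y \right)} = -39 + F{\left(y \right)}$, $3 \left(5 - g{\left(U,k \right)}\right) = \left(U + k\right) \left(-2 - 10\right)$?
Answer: $\frac{30803952}{89} \approx 3.4611 \cdot 10^{5}$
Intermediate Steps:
$v = - \frac{1}{266}$ ($v = \frac{1}{-266} = - \frac{1}{266} \approx -0.0037594$)
$g{\left(U,k \right)} = 5 + 4 U + 4 k$ ($g{\left(U,k \right)} = 5 - \frac{\left(U + k\right) \left(-2 - 10\right)}{3} = 5 - \frac{\left(U + k\right) \left(-12\right)}{3} = 5 - \frac{- 12 U - 12 k}{3} = 5 + \left(4 U + 4 k\right) = 5 + 4 U + 4 k$)
$T{\left(w,y \right)} = -39 - \frac{16}{y}$
$\left(193386 + 152765\right) + T{\left(v,g{\left(21,0 \right)} \right)} = \left(193386 + 152765\right) - \left(39 + \frac{16}{5 + 4 \cdot 21 + 4 \cdot 0}\right) = 346151 - \left(39 + \frac{16}{5 + 84 + 0}\right) = 346151 - \left(39 + \frac{16}{89}\right) = 346151 - \frac{3487}{89} = \frac{30803952}{89}$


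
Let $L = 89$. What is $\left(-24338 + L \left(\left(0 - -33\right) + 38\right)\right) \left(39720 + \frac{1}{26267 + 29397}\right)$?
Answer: $- \frac{39839541965539}{55664} \approx -7.1571 \cdot 10^{8}$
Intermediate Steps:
$\left(-24338 + L \left(\left(0 - -33\right) + 38\right)\right) \left(39720 + \frac{1}{26267 + 29397}\right) = \left(-24338 + 89 \left(\left(0 - -33\right) + 38\right)\right) \left(39720 + \frac{1}{26267 + 29397}\right) = \left(-24338 + 89 \left(\left(0 + 33\right) + 38\right)\right) \left(39720 + \frac{1}{55664}\right) = \left(-24338 + 89 \left(33 + 38\right)\right) \left(39720 + \frac{1}{55664}\right) = \left(-24338 + 89 \cdot 71\right) \frac{2210974081}{55664} = \left(-24338 + 6319\right) \frac{2210974081}{55664} = \left(-18019\right) \frac{2210974081}{55664} = - \frac{39839541965539}{55664}$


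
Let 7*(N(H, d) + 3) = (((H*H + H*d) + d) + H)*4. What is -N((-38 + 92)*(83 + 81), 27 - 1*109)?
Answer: -310845251/7 ≈ -4.4406e+7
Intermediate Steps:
N(H, d) = -3 + 4*H/7 + 4*d/7 + 4*H²/7 + 4*H*d/7 (N(H, d) = -3 + ((((H*H + H*d) + d) + H)*4)/7 = -3 + ((((H² + H*d) + d) + H)*4)/7 = -3 + (((d + H² + H*d) + H)*4)/7 = -3 + ((H + d + H² + H*d)*4)/7 = -3 + (4*H + 4*d + 4*H² + 4*H*d)/7 = -3 + (4*H/7 + 4*d/7 + 4*H²/7 + 4*H*d/7) = -3 + 4*H/7 + 4*d/7 + 4*H²/7 + 4*H*d/7)
-N((-38 + 92)*(83 + 81), 27 - 1*109) = -(-3 + 4*((-38 + 92)*(83 + 81))/7 + 4*(27 - 1*109)/7 + 4*((-38 + 92)*(83 + 81))²/7 + 4*((-38 + 92)*(83 + 81))*(27 - 1*109)/7) = -(-3 + 4*(54*164)/7 + 4*(27 - 109)/7 + 4*(54*164)²/7 + 4*(54*164)*(27 - 109)/7) = -(-3 + (4/7)*8856 + (4/7)*(-82) + (4/7)*8856² + (4/7)*8856*(-82)) = -(-3 + 35424/7 - 328/7 + (4/7)*78428736 - 2904768/7) = -(-3 + 35424/7 - 328/7 + 313714944/7 - 2904768/7) = -1*310845251/7 = -310845251/7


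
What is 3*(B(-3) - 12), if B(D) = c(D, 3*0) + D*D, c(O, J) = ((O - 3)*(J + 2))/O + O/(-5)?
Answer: 24/5 ≈ 4.8000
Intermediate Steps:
c(O, J) = -O/5 + (-3 + O)*(2 + J)/O (c(O, J) = ((-3 + O)*(2 + J))/O + O*(-⅕) = (-3 + O)*(2 + J)/O - O/5 = -O/5 + (-3 + O)*(2 + J)/O)
B(D) = 2 + D² - 6/D - D/5 (B(D) = (2 + 3*0 - 6/D - D/5 - 3*3*0/D) + D*D = (2 + 0 - 6/D - D/5 - 3*0/D) + D² = (2 + 0 - 6/D - D/5 + 0) + D² = (2 - 6/D - D/5) + D² = 2 + D² - 6/D - D/5)
3*(B(-3) - 12) = 3*((2 + (-3)² - 6/(-3) - ⅕*(-3)) - 12) = 3*((2 + 9 - 6*(-⅓) + ⅗) - 12) = 3*((2 + 9 + 2 + ⅗) - 12) = 3*(68/5 - 12) = 3*(8/5) = 24/5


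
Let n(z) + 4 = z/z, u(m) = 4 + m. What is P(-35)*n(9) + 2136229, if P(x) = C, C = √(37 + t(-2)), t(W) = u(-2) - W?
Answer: 2136229 - 3*√41 ≈ 2.1362e+6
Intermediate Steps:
t(W) = 2 - W (t(W) = (4 - 2) - W = 2 - W)
n(z) = -3 (n(z) = -4 + z/z = -4 + 1 = -3)
C = √41 (C = √(37 + (2 - 1*(-2))) = √(37 + (2 + 2)) = √(37 + 4) = √41 ≈ 6.4031)
P(x) = √41
P(-35)*n(9) + 2136229 = √41*(-3) + 2136229 = -3*√41 + 2136229 = 2136229 - 3*√41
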